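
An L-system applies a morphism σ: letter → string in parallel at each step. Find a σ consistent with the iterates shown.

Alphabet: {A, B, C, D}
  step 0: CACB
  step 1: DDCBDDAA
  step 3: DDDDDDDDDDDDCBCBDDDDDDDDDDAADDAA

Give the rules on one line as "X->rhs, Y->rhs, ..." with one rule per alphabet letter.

A->CB, B->AA, C->DD, D->DD

  step 0 ⇒ step 1: CACB ⇒ DD·CB·DD·AA
    A ↦ CB
    B ↦ AA
    C ↦ DD
    D ↦ DD  (constrained at step 1)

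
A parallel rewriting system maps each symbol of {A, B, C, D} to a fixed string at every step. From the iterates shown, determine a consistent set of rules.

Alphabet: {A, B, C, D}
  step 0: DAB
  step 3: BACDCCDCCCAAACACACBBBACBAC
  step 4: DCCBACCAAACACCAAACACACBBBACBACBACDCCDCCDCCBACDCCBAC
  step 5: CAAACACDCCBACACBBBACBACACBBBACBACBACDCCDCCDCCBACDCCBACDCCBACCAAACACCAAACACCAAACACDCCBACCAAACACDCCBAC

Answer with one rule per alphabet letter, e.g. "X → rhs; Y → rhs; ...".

A->B, B->DCC, C->AC, D->CAA

  step 4 ⇒ step 5: DCCBACCAAACACCAAACACACBBBACBACBACDCCDCCDCCBACDCCBAC ⇒ CAA·AC·AC·DCC·B·AC·AC·B·B·B·AC·B·AC·AC·B·B·B·AC·B·AC·B·AC·DCC·DCC·DCC·B·AC·DCC·B·AC·DCC·B·AC·CAA·AC·AC·CAA·AC·AC·CAA·AC·AC·DCC·B·AC·CAA·AC·AC·DCC·B·AC
    A ↦ B
    B ↦ DCC
    C ↦ AC
    D ↦ CAA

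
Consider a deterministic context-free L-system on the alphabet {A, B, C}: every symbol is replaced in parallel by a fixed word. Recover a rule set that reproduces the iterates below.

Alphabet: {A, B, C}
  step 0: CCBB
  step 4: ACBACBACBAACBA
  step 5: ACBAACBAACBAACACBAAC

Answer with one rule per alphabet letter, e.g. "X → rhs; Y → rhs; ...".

A->AC, B->A, C->B

  step 4 ⇒ step 5: ACBACBACBAACBA ⇒ AC·B·A·AC·B·A·AC·B·A·AC·AC·B·A·AC
    A ↦ AC
    B ↦ A
    C ↦ B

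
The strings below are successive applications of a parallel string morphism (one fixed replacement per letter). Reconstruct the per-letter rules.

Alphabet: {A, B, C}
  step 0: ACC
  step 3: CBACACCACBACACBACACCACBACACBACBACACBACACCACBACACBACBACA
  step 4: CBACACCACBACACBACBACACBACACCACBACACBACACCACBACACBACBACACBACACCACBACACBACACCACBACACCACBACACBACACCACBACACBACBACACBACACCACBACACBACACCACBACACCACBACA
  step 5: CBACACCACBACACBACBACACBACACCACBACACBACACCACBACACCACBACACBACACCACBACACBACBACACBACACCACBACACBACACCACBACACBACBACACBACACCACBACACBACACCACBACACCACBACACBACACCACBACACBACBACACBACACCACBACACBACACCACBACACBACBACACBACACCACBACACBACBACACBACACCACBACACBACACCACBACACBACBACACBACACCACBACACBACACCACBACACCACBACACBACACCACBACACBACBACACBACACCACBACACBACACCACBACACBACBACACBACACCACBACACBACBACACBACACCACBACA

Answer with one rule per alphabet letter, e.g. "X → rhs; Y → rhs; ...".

A->CA, B->CAC, C->CBA

  step 4 ⇒ step 5: CBACACCACBACACBACBACACBACACCACBACACBACACCACBACACBACBACACBACACCACBACACBACACCACBACACCACBACACBACACCACBACACBACBACACBACACCACBACACBACACCACBACACCACBACA ⇒ CBA·CAC·CA·CBA·CA·CBA·CBA·CA·CBA·CAC·CA·CBA·CA·CBA·CAC·CA·CBA·CAC·CA·CBA·CA·CBA·CAC·CA·CBA·CA·CBA·CBA·CA·CBA·CAC·CA·CBA·CA·CBA·CAC·CA·CBA·CA·CBA·CBA·CA·CBA·CAC·CA·CBA·CA·CBA·CAC·CA·CBA·CAC·CA·CBA·CA·CBA·CAC·CA·CBA·CA·CBA·CBA·CA·CBA·CAC·CA·CBA·CA·CBA·CAC·CA·CBA·CA·CBA·CBA·CA·CBA·CAC·CA·CBA·CA·CBA·CBA·CA·CBA·CAC·CA·CBA·CA·CBA·CAC·CA·CBA·CA·CBA·CBA·CA·CBA·CAC·CA·CBA·CA·CBA·CAC·CA·CBA·CAC·CA·CBA·CA·CBA·CAC·CA·CBA·CA·CBA·CBA·CA·CBA·CAC·CA·CBA·CA·CBA·CAC·CA·CBA·CA·CBA·CBA·CA·CBA·CAC·CA·CBA·CA·CBA·CBA·CA·CBA·CAC·CA·CBA·CA
    A ↦ CA
    B ↦ CAC
    C ↦ CBA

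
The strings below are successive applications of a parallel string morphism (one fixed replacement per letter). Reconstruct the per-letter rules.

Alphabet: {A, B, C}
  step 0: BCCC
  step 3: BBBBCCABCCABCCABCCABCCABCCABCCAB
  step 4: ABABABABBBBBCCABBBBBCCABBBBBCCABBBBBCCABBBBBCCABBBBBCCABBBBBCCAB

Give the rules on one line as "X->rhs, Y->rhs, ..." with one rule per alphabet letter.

  step 3 ⇒ step 4: BBBBCCABCCABCCABCCABCCABCCABCCAB ⇒ AB·AB·AB·AB·BB·BB·CC·AB·BB·BB·CC·AB·BB·BB·CC·AB·BB·BB·CC·AB·BB·BB·CC·AB·BB·BB·CC·AB·BB·BB·CC·AB
    A ↦ CC
    B ↦ AB
    C ↦ BB

A->CC, B->AB, C->BB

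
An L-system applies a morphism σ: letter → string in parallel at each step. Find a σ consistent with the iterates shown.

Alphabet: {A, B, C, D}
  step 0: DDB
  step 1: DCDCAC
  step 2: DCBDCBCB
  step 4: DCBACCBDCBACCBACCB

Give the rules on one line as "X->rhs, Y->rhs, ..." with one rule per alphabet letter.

  step 1 ⇒ step 2: DCDCAC ⇒ DC·B·DC·B·C·B
    A ↦ C
    C ↦ B
    D ↦ DC
  step 0 ⇒ step 1: DDB ⇒ DC·DC·AC
    B ↦ AC

A->C, B->AC, C->B, D->DC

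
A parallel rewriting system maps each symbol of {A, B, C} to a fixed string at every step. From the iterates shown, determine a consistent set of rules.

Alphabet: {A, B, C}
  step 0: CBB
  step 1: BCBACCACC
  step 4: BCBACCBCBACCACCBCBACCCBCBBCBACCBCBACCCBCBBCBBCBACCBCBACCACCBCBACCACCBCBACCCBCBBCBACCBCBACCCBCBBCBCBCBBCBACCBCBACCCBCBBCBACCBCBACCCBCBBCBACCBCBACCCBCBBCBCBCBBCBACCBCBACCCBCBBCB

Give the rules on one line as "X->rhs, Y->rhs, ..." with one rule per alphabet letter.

A->C, B->ACC, C->BCB

  step 0 ⇒ step 1: CBB ⇒ BCB·ACC·ACC
    B ↦ ACC
    C ↦ BCB
    A ↦ C  (constrained at step 1)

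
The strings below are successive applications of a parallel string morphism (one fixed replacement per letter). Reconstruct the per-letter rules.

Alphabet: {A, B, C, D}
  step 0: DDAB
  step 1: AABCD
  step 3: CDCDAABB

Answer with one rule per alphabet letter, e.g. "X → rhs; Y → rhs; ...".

  step 0 ⇒ step 1: DDAB ⇒ A·A·B·CD
    A ↦ B
    B ↦ CD
    D ↦ A
    C ↦ A  (constrained at step 1)

A->B, B->CD, C->A, D->A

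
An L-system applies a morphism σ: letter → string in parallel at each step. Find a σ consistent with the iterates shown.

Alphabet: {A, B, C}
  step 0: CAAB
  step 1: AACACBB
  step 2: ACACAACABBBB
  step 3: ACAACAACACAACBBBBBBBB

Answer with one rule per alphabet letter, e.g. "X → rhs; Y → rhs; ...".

  step 2 ⇒ step 3: ACACAACABBBB ⇒ AC·A·AC·A·AC·AC·A·AC·BB·BB·BB·BB
    A ↦ AC
    B ↦ BB
    C ↦ A

A->AC, B->BB, C->A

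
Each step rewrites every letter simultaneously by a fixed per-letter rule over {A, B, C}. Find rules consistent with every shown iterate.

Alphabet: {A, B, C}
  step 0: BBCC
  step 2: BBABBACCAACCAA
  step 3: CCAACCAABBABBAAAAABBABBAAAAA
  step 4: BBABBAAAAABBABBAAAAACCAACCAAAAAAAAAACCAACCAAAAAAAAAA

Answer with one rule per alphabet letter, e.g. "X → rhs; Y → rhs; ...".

  step 3 ⇒ step 4: CCAACCAABBABBAAAAABBABBAAAAA ⇒ BBA·BBA·AA·AA·BBA·BBA·AA·AA·C·C·AA·C·C·AA·AA·AA·AA·AA·C·C·AA·C·C·AA·AA·AA·AA·AA
    A ↦ AA
    B ↦ C
    C ↦ BBA

A->AA, B->C, C->BBA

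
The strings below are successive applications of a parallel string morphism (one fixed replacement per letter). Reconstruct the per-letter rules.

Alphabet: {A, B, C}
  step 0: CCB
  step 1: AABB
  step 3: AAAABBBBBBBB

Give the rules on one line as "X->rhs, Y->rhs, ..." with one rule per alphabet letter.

  step 0 ⇒ step 1: CCB ⇒ A·A·BB
    B ↦ BB
    C ↦ A
    A ↦ CC  (constrained at step 1)

A->CC, B->BB, C->A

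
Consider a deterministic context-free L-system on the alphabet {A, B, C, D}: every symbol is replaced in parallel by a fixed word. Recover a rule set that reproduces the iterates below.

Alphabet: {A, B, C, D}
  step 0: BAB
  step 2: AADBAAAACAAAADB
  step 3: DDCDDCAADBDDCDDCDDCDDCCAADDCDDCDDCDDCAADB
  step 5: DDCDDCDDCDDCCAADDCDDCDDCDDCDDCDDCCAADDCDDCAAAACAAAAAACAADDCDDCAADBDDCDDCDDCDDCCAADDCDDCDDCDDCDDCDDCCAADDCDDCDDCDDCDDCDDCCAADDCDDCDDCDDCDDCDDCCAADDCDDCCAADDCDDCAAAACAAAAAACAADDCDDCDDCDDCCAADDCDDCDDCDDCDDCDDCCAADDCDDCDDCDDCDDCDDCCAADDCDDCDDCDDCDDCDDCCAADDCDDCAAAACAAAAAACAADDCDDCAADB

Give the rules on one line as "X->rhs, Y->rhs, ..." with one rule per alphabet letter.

  step 2 ⇒ step 3: AADBAAAACAAAADB ⇒ DDC·DDC·AA·DB·DDC·DDC·DDC·DDC·CAA·DDC·DDC·DDC·DDC·AA·DB
    A ↦ DDC
    B ↦ DB
    C ↦ CAA
    D ↦ AA

A->DDC, B->DB, C->CAA, D->AA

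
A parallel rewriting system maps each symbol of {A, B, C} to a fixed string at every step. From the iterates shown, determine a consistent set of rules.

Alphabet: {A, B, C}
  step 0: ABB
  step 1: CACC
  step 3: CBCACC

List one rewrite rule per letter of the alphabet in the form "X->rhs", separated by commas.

A->CA, B->C, C->B

  step 0 ⇒ step 1: ABB ⇒ CA·C·C
    A ↦ CA
    B ↦ C
    C ↦ B  (constrained at step 1)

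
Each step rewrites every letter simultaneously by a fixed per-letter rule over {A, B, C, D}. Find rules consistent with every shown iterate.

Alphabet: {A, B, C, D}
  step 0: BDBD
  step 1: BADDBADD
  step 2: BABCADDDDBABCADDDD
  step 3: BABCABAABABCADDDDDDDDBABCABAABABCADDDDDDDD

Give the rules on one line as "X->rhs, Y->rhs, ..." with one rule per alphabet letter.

A->BCA, B->BA, C->ABA, D->DD

  step 2 ⇒ step 3: BABCADDDDBABCADDDD ⇒ BA·BCA·BA·ABA·BCA·DD·DD·DD·DD·BA·BCA·BA·ABA·BCA·DD·DD·DD·DD
    A ↦ BCA
    B ↦ BA
    C ↦ ABA
    D ↦ DD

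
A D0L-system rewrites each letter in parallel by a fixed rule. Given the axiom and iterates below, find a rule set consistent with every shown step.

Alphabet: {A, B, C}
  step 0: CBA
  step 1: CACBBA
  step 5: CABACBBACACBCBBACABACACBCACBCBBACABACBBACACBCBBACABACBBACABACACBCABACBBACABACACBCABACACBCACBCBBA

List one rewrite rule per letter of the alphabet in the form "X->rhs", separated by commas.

A->BA, B->CB, C->CA

  step 0 ⇒ step 1: CBA ⇒ CA·CB·BA
    A ↦ BA
    B ↦ CB
    C ↦ CA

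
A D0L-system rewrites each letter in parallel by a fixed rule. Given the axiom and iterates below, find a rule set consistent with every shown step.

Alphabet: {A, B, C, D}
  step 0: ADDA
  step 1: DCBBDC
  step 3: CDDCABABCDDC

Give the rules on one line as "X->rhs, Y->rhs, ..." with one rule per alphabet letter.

A->DC, B->CD, C->A, D->B

  step 0 ⇒ step 1: ADDA ⇒ DC·B·B·DC
    A ↦ DC
    D ↦ B
    B ↦ CD  (constrained at step 1)
    C ↦ A  (constrained at step 1)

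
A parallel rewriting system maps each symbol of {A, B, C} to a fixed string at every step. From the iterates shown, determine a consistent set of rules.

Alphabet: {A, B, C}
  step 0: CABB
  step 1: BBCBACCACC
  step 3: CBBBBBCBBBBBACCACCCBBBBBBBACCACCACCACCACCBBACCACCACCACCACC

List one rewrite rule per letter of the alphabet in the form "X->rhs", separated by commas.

A->CB, B->ACC, C->BB

  step 0 ⇒ step 1: CABB ⇒ BB·CB·ACC·ACC
    A ↦ CB
    B ↦ ACC
    C ↦ BB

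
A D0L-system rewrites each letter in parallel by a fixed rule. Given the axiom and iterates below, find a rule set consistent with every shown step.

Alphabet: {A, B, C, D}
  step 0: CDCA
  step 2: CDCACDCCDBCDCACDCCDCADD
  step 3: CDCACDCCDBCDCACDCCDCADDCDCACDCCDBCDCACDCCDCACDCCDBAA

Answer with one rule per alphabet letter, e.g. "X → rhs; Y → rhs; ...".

A->CDB, B->DD, C->CDC, D->A

  step 2 ⇒ step 3: CDCACDCCDBCDCACDCCDCADD ⇒ CDC·A·CDC·CDB·CDC·A·CDC·CDC·A·DD·CDC·A·CDC·CDB·CDC·A·CDC·CDC·A·CDC·CDB·A·A
    A ↦ CDB
    B ↦ DD
    C ↦ CDC
    D ↦ A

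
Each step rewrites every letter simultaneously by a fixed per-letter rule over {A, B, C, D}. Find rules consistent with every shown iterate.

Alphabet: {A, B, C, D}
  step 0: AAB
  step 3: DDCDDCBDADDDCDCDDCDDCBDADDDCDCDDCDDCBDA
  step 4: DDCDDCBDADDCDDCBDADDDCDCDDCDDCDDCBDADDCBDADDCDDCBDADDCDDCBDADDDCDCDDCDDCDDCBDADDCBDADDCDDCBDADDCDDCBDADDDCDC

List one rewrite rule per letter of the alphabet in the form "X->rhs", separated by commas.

  step 3 ⇒ step 4: DDCDDCBDADDDCDCDDCDDCBDADDDCDCDDCDDCBDA ⇒ DDC·DDC·BDA·DDC·DDC·BDA·D·DDC·DC·DDC·DDC·DDC·BDA·DDC·BDA·DDC·DDC·BDA·DDC·DDC·BDA·D·DDC·DC·DDC·DDC·DDC·BDA·DDC·BDA·DDC·DDC·BDA·DDC·DDC·BDA·D·DDC·DC
    A ↦ DC
    B ↦ D
    C ↦ BDA
    D ↦ DDC

A->DC, B->D, C->BDA, D->DDC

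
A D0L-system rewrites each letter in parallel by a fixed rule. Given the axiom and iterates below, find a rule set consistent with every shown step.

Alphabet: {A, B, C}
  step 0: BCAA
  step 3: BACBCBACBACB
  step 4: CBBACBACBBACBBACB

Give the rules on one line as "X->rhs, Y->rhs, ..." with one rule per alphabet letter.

  step 3 ⇒ step 4: BACBCBACBACB ⇒ CB·B·A·CB·A·CB·B·A·CB·B·A·CB
    A ↦ B
    B ↦ CB
    C ↦ A

A->B, B->CB, C->A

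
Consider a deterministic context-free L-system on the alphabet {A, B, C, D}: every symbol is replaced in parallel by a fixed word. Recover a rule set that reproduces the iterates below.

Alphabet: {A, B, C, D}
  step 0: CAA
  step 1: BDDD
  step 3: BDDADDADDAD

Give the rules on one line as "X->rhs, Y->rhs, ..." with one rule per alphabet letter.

  step 0 ⇒ step 1: CAA ⇒ BD·D·D
    A ↦ D
    C ↦ BD
    B ↦ C  (constrained at step 1)
    D ↦ AD  (constrained at step 1)

A->D, B->C, C->BD, D->AD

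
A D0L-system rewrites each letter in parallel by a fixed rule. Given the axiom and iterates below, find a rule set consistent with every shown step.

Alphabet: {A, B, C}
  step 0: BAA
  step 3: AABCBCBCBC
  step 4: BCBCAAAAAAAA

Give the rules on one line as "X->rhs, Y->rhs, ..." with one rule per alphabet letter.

A->BC, B->A, C->A

  step 3 ⇒ step 4: AABCBCBCBC ⇒ BC·BC·A·A·A·A·A·A·A·A
    A ↦ BC
    B ↦ A
    C ↦ A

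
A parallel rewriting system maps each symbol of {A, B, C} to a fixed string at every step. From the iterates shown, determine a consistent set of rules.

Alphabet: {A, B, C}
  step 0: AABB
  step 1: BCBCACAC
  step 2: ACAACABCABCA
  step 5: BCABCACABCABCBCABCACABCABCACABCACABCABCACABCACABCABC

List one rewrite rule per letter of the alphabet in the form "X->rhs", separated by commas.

  step 1 ⇒ step 2: BCBCACAC ⇒ AC·A·AC·A·BC·A·BC·A
    A ↦ BC
    B ↦ AC
    C ↦ A

A->BC, B->AC, C->A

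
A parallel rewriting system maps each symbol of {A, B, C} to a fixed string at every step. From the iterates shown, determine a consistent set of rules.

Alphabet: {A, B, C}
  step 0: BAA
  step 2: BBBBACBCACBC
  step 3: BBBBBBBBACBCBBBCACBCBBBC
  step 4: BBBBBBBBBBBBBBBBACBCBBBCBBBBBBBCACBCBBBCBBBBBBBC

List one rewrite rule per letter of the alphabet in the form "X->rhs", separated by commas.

  step 3 ⇒ step 4: BBBBBBBBACBCBBBCACBCBBBC ⇒ BB·BB·BB·BB·BB·BB·BB·BB·AC·BC·BB·BC·BB·BB·BB·BC·AC·BC·BB·BC·BB·BB·BB·BC
    A ↦ AC
    B ↦ BB
    C ↦ BC

A->AC, B->BB, C->BC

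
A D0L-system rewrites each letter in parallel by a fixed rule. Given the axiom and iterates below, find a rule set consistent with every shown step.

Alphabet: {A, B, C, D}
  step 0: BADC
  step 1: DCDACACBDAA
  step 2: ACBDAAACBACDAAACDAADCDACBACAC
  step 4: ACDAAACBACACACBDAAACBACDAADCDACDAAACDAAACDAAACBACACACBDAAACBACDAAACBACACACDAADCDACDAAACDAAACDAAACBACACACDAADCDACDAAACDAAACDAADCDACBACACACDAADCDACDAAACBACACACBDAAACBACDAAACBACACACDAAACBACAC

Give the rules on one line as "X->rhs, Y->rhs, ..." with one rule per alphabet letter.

  step 1 ⇒ step 2: DCDACACBDAA ⇒ ACB·DAA·ACB·AC·DAA·AC·DAA·DCD·ACB·AC·AC
    A ↦ AC
    B ↦ DCD
    C ↦ DAA
    D ↦ ACB

A->AC, B->DCD, C->DAA, D->ACB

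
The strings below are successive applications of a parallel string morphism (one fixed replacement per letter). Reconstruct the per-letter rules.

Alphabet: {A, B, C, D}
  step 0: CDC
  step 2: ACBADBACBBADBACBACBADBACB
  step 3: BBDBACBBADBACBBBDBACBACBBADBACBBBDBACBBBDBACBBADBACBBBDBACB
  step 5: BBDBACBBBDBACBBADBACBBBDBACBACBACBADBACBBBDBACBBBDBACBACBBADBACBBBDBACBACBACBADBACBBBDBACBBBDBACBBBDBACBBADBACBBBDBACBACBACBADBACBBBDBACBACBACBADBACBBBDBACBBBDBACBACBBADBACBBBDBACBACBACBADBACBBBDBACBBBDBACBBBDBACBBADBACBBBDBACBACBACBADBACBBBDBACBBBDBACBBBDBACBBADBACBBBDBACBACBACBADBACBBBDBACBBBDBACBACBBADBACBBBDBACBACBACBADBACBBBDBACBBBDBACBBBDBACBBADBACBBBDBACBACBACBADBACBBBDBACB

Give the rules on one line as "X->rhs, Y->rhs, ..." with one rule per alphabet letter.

  step 2 ⇒ step 3: ACBADBACBBADBACBACBADBACB ⇒ B·BDB·ACB·B·ADB·ACB·B·BDB·ACB·ACB·B·ADB·ACB·B·BDB·ACB·B·BDB·ACB·B·ADB·ACB·B·BDB·ACB
    A ↦ B
    B ↦ ACB
    C ↦ BDB
    D ↦ ADB

A->B, B->ACB, C->BDB, D->ADB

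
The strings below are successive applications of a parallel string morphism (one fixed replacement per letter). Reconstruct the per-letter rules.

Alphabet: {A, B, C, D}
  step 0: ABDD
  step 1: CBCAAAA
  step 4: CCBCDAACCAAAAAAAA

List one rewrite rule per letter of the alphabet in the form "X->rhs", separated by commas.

  step 0 ⇒ step 1: ABDD ⇒ C·BC·AA·AA
    A ↦ C
    B ↦ BC
    D ↦ AA
    C ↦ D  (constrained at step 1)

A->C, B->BC, C->D, D->AA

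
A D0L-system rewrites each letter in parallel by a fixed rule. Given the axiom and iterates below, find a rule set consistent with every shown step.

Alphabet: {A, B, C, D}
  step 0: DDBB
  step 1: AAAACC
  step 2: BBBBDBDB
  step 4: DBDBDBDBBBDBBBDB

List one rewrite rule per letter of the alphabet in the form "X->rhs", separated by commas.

A->B, B->C, C->DB, D->AA

  step 1 ⇒ step 2: AAAACC ⇒ B·B·B·B·DB·DB
    A ↦ B
    C ↦ DB
  step 0 ⇒ step 1: DDBB ⇒ AA·AA·C·C
    B ↦ C
  step 0 ⇒ step 1: DDBB ⇒ AA·AA·C·C
    D ↦ AA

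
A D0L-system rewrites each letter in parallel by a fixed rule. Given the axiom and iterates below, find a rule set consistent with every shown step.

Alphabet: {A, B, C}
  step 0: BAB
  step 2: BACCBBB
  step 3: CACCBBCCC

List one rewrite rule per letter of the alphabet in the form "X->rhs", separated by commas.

  step 2 ⇒ step 3: BACCBBB ⇒ C·ACC·B·B·C·C·C
    A ↦ ACC
    B ↦ C
    C ↦ B

A->ACC, B->C, C->B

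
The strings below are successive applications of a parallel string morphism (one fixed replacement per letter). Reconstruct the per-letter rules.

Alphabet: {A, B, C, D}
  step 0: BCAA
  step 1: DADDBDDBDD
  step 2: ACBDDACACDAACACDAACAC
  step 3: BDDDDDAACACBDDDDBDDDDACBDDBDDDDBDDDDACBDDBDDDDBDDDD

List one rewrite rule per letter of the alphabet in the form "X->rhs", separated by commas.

A->BDD, B->DA, C->DD, D->AC

  step 2 ⇒ step 3: ACBDDACACDAACACDAACAC ⇒ BDD·DD·DA·AC·AC·BDD·DD·BDD·DD·AC·BDD·BDD·DD·BDD·DD·AC·BDD·BDD·DD·BDD·DD
    A ↦ BDD
    B ↦ DA
    C ↦ DD
    D ↦ AC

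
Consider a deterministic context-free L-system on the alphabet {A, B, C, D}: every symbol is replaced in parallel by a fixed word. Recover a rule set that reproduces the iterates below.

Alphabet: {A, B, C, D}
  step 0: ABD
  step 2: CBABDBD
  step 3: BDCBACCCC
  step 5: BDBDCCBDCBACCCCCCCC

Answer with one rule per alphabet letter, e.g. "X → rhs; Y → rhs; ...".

A->BA, B->C, C->BD, D->C

  step 2 ⇒ step 3: CBABDBD ⇒ BD·C·BA·C·C·C·C
    A ↦ BA
    B ↦ C
    C ↦ BD
    D ↦ C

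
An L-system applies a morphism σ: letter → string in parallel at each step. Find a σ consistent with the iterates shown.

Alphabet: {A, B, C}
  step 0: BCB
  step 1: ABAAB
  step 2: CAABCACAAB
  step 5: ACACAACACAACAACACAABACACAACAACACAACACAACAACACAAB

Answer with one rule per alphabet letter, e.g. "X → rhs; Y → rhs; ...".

A->CA, B->AB, C->A

  step 1 ⇒ step 2: ABAAB ⇒ CA·AB·CA·CA·AB
    A ↦ CA
    B ↦ AB
  step 0 ⇒ step 1: BCB ⇒ AB·A·AB
    C ↦ A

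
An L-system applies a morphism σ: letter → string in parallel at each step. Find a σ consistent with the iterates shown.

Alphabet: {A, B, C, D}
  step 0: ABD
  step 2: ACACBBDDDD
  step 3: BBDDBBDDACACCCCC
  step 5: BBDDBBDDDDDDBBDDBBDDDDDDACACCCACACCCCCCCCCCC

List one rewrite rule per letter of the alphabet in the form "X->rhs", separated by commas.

A->BB, B->AC, C->DD, D->C

  step 2 ⇒ step 3: ACACBBDDDD ⇒ BB·DD·BB·DD·AC·AC·C·C·C·C
    A ↦ BB
    B ↦ AC
    C ↦ DD
    D ↦ C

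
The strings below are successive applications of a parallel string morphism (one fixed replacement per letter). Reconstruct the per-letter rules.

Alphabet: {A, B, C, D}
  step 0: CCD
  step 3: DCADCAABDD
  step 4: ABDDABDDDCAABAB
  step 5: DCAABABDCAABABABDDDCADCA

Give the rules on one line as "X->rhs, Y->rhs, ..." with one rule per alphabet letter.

  step 4 ⇒ step 5: ABDDABDDDCAABAB ⇒ D·CA·AB·AB·D·CA·AB·AB·AB·D·D·D·CA·D·CA
    A ↦ D
    B ↦ CA
    C ↦ D
    D ↦ AB

A->D, B->CA, C->D, D->AB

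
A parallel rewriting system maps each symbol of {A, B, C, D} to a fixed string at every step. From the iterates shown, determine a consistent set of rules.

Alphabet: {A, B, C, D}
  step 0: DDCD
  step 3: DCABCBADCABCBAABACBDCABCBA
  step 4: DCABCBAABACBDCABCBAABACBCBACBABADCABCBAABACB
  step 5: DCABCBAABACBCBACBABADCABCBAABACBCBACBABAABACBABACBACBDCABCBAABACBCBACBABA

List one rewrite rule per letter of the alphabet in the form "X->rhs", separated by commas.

A->CB, B->A, C->AB, D->DC

  step 4 ⇒ step 5: DCABCBAABACBDCABCBAABACBCBACBABADCABCBAABACB ⇒ DC·AB·CB·A·AB·A·CB·CB·A·CB·AB·A·DC·AB·CB·A·AB·A·CB·CB·A·CB·AB·A·AB·A·CB·AB·A·CB·A·CB·DC·AB·CB·A·AB·A·CB·CB·A·CB·AB·A
    A ↦ CB
    B ↦ A
    C ↦ AB
    D ↦ DC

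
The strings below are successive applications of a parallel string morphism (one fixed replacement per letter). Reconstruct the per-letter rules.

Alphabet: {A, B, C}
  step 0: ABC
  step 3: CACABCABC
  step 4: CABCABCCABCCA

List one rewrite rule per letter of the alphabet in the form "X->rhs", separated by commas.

  step 3 ⇒ step 4: CACABCABC ⇒ CA·B·CA·B·C·CA·B·C·CA
    A ↦ B
    B ↦ C
    C ↦ CA

A->B, B->C, C->CA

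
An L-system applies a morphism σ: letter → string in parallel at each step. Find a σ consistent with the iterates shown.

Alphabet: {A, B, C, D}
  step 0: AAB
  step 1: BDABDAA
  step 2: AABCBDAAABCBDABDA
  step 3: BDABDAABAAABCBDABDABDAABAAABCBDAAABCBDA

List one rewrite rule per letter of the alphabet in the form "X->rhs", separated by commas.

  step 2 ⇒ step 3: AABCBDAAABCBDABDA ⇒ BDA·BDA·A·BA·A·ABC·BDA·BDA·BDA·A·BA·A·ABC·BDA·A·ABC·BDA
    A ↦ BDA
    B ↦ A
    C ↦ BA
    D ↦ ABC

A->BDA, B->A, C->BA, D->ABC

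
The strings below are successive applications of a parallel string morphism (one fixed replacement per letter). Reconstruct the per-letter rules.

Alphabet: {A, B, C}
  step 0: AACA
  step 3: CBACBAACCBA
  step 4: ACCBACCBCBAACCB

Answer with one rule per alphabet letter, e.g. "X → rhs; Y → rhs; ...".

A->CB, B->C, C->A

  step 3 ⇒ step 4: CBACBAACCBA ⇒ A·C·CB·A·C·CB·CB·A·A·C·CB
    A ↦ CB
    B ↦ C
    C ↦ A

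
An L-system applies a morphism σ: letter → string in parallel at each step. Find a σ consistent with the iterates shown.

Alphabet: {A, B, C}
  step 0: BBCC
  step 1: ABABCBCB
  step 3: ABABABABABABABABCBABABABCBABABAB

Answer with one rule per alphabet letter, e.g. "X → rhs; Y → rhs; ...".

  step 0 ⇒ step 1: BBCC ⇒ AB·AB·CB·CB
    B ↦ AB
    C ↦ CB
    A ↦ AB  (constrained at step 1)

A->AB, B->AB, C->CB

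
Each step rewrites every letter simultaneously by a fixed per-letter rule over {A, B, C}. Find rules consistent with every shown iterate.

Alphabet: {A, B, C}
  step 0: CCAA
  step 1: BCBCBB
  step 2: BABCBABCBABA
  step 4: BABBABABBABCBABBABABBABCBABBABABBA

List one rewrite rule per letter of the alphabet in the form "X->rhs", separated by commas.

  step 1 ⇒ step 2: BCBCBB ⇒ BA·BC·BA·BC·BA·BA
    B ↦ BA
    C ↦ BC
  step 0 ⇒ step 1: CCAA ⇒ BC·BC·B·B
    A ↦ B

A->B, B->BA, C->BC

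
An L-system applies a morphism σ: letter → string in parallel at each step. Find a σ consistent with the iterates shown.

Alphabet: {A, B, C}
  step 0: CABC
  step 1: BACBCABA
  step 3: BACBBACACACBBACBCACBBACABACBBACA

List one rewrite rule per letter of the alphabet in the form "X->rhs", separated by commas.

  step 0 ⇒ step 1: CABC ⇒ BA·CB·CA·BA
    A ↦ CB
    B ↦ CA
    C ↦ BA

A->CB, B->CA, C->BA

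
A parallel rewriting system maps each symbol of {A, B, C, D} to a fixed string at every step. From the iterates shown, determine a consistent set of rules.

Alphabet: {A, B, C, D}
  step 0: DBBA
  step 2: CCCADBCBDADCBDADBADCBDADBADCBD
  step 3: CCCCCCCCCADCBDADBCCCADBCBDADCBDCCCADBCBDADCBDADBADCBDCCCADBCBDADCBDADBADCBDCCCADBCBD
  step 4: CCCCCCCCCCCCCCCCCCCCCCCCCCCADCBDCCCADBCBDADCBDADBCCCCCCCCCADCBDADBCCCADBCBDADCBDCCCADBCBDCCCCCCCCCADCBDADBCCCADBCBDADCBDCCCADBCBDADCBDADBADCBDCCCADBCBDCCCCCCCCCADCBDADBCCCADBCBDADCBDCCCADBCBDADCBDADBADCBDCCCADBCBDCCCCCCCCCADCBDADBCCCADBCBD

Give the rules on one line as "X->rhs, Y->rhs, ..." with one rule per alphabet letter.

A->AD, B->ADB, C->CCC, D->CBD

  step 3 ⇒ step 4: CCCCCCCCCADCBDADBCCCADBCBDADCBDCCCADBCBDADCBDADBADCBDCCCADBCBDADCBDADBADCBDCCCADBCBD ⇒ CCC·CCC·CCC·CCC·CCC·CCC·CCC·CCC·CCC·AD·CBD·CCC·ADB·CBD·AD·CBD·ADB·CCC·CCC·CCC·AD·CBD·ADB·CCC·ADB·CBD·AD·CBD·CCC·ADB·CBD·CCC·CCC·CCC·AD·CBD·ADB·CCC·ADB·CBD·AD·CBD·CCC·ADB·CBD·AD·CBD·ADB·AD·CBD·CCC·ADB·CBD·CCC·CCC·CCC·AD·CBD·ADB·CCC·ADB·CBD·AD·CBD·CCC·ADB·CBD·AD·CBD·ADB·AD·CBD·CCC·ADB·CBD·CCC·CCC·CCC·AD·CBD·ADB·CCC·ADB·CBD
    A ↦ AD
    B ↦ ADB
    C ↦ CCC
    D ↦ CBD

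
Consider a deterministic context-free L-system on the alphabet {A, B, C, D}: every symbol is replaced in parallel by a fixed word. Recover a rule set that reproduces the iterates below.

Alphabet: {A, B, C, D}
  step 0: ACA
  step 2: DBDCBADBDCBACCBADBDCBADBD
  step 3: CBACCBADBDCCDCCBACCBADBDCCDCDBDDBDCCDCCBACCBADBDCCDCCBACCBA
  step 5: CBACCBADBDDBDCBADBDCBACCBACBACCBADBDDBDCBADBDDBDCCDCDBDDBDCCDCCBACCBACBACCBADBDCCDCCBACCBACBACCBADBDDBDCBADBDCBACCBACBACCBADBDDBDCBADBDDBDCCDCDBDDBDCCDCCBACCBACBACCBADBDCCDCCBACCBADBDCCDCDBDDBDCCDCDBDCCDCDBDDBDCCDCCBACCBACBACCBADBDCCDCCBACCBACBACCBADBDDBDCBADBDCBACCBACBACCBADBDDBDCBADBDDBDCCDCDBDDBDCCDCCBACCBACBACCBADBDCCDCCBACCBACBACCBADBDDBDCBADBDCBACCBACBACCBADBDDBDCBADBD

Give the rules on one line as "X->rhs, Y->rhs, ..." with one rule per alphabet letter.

A->CDC, B->C, C->DBD, D->CBA

  step 2 ⇒ step 3: DBDCBADBDCBACCBADBDCBADBD ⇒ CBA·C·CBA·DBD·C·CDC·CBA·C·CBA·DBD·C·CDC·DBD·DBD·C·CDC·CBA·C·CBA·DBD·C·CDC·CBA·C·CBA
    A ↦ CDC
    B ↦ C
    C ↦ DBD
    D ↦ CBA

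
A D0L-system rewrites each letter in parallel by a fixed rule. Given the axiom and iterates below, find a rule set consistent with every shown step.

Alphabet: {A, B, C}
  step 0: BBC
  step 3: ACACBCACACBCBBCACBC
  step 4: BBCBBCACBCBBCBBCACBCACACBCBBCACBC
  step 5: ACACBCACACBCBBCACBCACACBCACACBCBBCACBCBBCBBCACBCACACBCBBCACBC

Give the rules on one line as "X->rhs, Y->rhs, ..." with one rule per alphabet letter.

A->B, B->AC, C->BC

  step 4 ⇒ step 5: BBCBBCACBCBBCBBCACBCACACBCBBCACBC ⇒ AC·AC·BC·AC·AC·BC·B·BC·AC·BC·AC·AC·BC·AC·AC·BC·B·BC·AC·BC·B·BC·B·BC·AC·BC·AC·AC·BC·B·BC·AC·BC
    A ↦ B
    B ↦ AC
    C ↦ BC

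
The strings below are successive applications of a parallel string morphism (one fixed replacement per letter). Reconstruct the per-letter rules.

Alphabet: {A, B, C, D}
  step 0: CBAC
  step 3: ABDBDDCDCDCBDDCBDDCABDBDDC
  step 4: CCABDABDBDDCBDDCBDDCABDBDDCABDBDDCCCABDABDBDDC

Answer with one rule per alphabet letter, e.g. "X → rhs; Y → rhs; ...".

A->CC, B->A, C->DC, D->BD

  step 3 ⇒ step 4: ABDBDDCDCDCBDDCBDDCABDBDDC ⇒ CC·A·BD·A·BD·BD·DC·BD·DC·BD·DC·A·BD·BD·DC·A·BD·BD·DC·CC·A·BD·A·BD·BD·DC
    A ↦ CC
    B ↦ A
    C ↦ DC
    D ↦ BD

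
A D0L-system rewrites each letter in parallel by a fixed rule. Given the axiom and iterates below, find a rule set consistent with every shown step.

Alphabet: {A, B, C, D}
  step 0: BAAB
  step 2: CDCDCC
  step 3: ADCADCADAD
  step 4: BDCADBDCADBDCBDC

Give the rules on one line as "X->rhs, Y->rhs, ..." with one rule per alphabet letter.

  step 3 ⇒ step 4: ADCADCADAD ⇒ BD·C·AD·BD·C·AD·BD·C·BD·C
    A ↦ BD
    C ↦ AD
    D ↦ C
    B ↦ D  (constrained at step 0)

A->BD, B->D, C->AD, D->C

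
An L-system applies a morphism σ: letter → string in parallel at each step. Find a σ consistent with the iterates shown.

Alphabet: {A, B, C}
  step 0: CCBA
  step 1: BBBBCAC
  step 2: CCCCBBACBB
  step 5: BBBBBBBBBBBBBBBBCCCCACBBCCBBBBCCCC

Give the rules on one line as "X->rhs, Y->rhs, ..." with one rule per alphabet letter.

  step 1 ⇒ step 2: BBBBCAC ⇒ C·C·C·C·BB·AC·BB
    A ↦ AC
    B ↦ C
    C ↦ BB

A->AC, B->C, C->BB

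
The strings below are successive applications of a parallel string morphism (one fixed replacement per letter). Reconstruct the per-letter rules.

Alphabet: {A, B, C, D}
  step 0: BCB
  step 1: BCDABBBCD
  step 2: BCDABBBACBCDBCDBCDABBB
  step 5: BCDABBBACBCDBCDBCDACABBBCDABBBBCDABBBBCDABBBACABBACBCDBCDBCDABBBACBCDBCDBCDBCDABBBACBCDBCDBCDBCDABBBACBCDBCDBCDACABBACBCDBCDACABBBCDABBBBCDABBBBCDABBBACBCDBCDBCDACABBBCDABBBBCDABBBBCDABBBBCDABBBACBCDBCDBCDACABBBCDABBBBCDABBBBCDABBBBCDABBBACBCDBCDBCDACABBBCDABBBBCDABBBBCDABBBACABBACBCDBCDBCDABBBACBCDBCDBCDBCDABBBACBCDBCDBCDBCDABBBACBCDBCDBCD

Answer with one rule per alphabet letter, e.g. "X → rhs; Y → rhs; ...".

A->AC, B->BCD, C->ABB, D->B

  step 1 ⇒ step 2: BCDABBBCD ⇒ BCD·ABB·B·AC·BCD·BCD·BCD·ABB·B
    A ↦ AC
    B ↦ BCD
    C ↦ ABB
    D ↦ B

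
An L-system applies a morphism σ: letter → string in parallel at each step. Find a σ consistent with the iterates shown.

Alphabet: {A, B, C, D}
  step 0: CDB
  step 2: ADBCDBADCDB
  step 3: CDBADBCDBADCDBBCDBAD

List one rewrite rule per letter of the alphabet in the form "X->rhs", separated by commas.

  step 2 ⇒ step 3: ADBCDBADCDB ⇒ C·DB·AD·BC·DB·AD·C·DB·BC·DB·AD
    A ↦ C
    B ↦ AD
    C ↦ BC
    D ↦ DB

A->C, B->AD, C->BC, D->DB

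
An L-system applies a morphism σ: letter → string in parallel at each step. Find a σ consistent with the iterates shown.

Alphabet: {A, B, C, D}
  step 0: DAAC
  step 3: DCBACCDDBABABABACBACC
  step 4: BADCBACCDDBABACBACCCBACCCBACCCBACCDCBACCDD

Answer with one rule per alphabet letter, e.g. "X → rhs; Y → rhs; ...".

  step 3 ⇒ step 4: DCBACCDDBABABABACBACC ⇒ BA·D·CBA·CC·D·D·BA·BA·CBA·CC·CBA·CC·CBA·CC·CBA·CC·D·CBA·CC·D·D
    A ↦ CC
    B ↦ CBA
    C ↦ D
    D ↦ BA

A->CC, B->CBA, C->D, D->BA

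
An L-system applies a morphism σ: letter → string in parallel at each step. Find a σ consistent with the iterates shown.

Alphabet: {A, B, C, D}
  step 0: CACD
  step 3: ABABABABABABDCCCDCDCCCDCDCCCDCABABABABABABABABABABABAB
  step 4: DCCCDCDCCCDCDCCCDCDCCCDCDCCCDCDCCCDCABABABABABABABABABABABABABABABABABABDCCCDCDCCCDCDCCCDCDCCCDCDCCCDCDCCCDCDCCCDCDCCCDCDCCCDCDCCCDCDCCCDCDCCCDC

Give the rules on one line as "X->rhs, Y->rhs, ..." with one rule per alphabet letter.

A->DCC, B->CDC, C->AB, D->AB

  step 3 ⇒ step 4: ABABABABABABDCCCDCDCCCDCDCCCDCABABABABABABABABABABABAB ⇒ DCC·CDC·DCC·CDC·DCC·CDC·DCC·CDC·DCC·CDC·DCC·CDC·AB·AB·AB·AB·AB·AB·AB·AB·AB·AB·AB·AB·AB·AB·AB·AB·AB·AB·DCC·CDC·DCC·CDC·DCC·CDC·DCC·CDC·DCC·CDC·DCC·CDC·DCC·CDC·DCC·CDC·DCC·CDC·DCC·CDC·DCC·CDC·DCC·CDC
    A ↦ DCC
    B ↦ CDC
    C ↦ AB
    D ↦ AB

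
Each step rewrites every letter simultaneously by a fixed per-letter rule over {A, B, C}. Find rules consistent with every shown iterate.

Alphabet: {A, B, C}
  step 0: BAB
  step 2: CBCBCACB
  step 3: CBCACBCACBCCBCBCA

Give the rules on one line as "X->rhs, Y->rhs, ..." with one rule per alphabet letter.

  step 2 ⇒ step 3: CBCBCACB ⇒ CBC·A·CBC·A·CBC·CB·CBC·A
    A ↦ CB
    B ↦ A
    C ↦ CBC

A->CB, B->A, C->CBC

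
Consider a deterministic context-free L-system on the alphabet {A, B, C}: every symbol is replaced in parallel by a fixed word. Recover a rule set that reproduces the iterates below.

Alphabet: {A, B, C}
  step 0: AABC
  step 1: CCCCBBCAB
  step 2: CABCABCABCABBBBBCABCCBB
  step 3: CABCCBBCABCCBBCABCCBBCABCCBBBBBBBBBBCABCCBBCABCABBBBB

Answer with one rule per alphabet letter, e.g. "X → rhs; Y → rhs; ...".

  step 2 ⇒ step 3: CABCABCABCABBBBBCABCCBB ⇒ CAB·CC·BB·CAB·CC·BB·CAB·CC·BB·CAB·CC·BB·BB·BB·BB·BB·CAB·CC·BB·CAB·CAB·BB·BB
    A ↦ CC
    B ↦ BB
    C ↦ CAB

A->CC, B->BB, C->CAB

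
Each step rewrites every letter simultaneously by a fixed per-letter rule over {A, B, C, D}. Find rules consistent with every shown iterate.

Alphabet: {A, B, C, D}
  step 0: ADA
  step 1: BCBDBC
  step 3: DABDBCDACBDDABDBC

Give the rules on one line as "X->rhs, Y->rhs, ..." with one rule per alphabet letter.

A->BC, B->C, C->DA, D->BD

  step 0 ⇒ step 1: ADA ⇒ BC·BD·BC
    A ↦ BC
    D ↦ BD
    B ↦ C  (constrained at step 1)
    C ↦ DA  (constrained at step 1)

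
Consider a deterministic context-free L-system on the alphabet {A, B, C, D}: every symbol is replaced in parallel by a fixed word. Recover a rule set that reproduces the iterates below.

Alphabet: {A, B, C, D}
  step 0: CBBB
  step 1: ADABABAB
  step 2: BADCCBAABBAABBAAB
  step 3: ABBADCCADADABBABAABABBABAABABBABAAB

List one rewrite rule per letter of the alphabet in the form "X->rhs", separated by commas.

A->BA, B->AB, C->AD, D->DCC

  step 2 ⇒ step 3: BADCCBAABBAABBAAB ⇒ AB·BA·DCC·AD·AD·AB·BA·BA·AB·AB·BA·BA·AB·AB·BA·BA·AB
    A ↦ BA
    B ↦ AB
    C ↦ AD
    D ↦ DCC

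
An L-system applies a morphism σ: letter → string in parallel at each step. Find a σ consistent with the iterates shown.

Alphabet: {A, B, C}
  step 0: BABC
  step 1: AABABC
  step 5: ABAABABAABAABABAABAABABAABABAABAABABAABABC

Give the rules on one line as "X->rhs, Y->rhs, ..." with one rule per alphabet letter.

A->AB, B->A, C->BC

  step 0 ⇒ step 1: BABC ⇒ A·AB·A·BC
    A ↦ AB
    B ↦ A
    C ↦ BC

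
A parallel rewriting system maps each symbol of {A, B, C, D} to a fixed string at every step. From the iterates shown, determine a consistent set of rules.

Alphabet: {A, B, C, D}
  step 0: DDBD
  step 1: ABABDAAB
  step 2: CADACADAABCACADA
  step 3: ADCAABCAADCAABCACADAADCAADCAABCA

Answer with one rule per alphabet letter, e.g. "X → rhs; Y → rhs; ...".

A->CA, B->DA, C->AD, D->AB

  step 2 ⇒ step 3: CADACADAABCACADA ⇒ AD·CA·AB·CA·AD·CA·AB·CA·CA·DA·AD·CA·AD·CA·AB·CA
    A ↦ CA
    B ↦ DA
    C ↦ AD
    D ↦ AB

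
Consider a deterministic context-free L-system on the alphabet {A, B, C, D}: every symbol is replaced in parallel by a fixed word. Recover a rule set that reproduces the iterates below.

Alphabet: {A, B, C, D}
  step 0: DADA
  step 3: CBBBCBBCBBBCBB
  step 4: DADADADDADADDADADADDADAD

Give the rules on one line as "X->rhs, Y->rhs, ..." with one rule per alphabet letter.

  step 3 ⇒ step 4: CBBBCBBCBBBCBB ⇒ D·AD·AD·AD·D·AD·AD·D·AD·AD·AD·D·AD·AD
    B ↦ AD
    C ↦ D
    A ↦ CB  (constrained at step 0)
    D ↦ B  (constrained at step 0)

A->CB, B->AD, C->D, D->B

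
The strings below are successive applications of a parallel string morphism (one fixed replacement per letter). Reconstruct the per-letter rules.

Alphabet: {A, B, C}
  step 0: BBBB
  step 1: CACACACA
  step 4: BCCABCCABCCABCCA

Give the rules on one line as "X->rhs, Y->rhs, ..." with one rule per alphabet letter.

A->C, B->CA, C->B

  step 0 ⇒ step 1: BBBB ⇒ CA·CA·CA·CA
    B ↦ CA
    A ↦ C  (constrained at step 1)
    C ↦ B  (constrained at step 1)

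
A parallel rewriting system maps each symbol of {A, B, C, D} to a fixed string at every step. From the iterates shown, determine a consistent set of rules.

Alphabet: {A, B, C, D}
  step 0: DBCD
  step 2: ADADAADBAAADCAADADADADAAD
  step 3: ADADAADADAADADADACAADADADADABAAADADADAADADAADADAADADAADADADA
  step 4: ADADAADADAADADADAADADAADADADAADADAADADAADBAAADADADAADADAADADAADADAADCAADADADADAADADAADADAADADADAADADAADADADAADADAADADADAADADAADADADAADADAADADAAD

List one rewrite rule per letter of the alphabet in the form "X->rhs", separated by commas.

  step 3 ⇒ step 4: ADADAADADAADADADACAADADADADABAAADADADAADADAADADAADADAADADADA ⇒ AD·ADA·AD·ADA·AD·AD·ADA·AD·ADA·AD·AD·ADA·AD·ADA·AD·ADA·AD·BAA·AD·AD·ADA·AD·ADA·AD·ADA·AD·ADA·AD·CA·AD·AD·AD·ADA·AD·ADA·AD·ADA·AD·AD·ADA·AD·ADA·AD·AD·ADA·AD·ADA·AD·AD·ADA·AD·ADA·AD·AD·ADA·AD·ADA·AD·ADA·AD
    A ↦ AD
    B ↦ CA
    C ↦ BAA
    D ↦ ADA

A->AD, B->CA, C->BAA, D->ADA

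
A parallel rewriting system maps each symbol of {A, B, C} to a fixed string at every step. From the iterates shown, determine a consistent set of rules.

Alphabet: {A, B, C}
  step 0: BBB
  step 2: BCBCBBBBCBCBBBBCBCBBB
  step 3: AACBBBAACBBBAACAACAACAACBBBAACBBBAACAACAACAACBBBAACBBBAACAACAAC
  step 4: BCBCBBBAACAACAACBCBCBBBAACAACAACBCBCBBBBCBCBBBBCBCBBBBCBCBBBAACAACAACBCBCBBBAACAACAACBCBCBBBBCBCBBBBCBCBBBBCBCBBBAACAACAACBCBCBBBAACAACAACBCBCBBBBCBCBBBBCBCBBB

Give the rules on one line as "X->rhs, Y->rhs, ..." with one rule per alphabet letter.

A->BC, B->AAC, C->BBB

  step 3 ⇒ step 4: AACBBBAACBBBAACAACAACAACBBBAACBBBAACAACAACAACBBBAACBBBAACAACAAC ⇒ BC·BC·BBB·AAC·AAC·AAC·BC·BC·BBB·AAC·AAC·AAC·BC·BC·BBB·BC·BC·BBB·BC·BC·BBB·BC·BC·BBB·AAC·AAC·AAC·BC·BC·BBB·AAC·AAC·AAC·BC·BC·BBB·BC·BC·BBB·BC·BC·BBB·BC·BC·BBB·AAC·AAC·AAC·BC·BC·BBB·AAC·AAC·AAC·BC·BC·BBB·BC·BC·BBB·BC·BC·BBB
    A ↦ BC
    B ↦ AAC
    C ↦ BBB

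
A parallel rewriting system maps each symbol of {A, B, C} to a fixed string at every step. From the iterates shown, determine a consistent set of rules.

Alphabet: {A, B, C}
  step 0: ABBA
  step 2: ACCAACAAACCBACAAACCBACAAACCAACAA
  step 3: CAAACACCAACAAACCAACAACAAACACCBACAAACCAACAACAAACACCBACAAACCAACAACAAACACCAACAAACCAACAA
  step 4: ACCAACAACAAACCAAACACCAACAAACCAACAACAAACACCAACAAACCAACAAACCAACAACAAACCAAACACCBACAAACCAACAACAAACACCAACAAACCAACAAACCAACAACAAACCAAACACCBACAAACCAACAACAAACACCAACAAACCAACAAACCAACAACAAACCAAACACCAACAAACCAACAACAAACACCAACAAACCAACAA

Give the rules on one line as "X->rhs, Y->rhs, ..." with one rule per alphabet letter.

A->CAA, B->CBA, C->AC

  step 3 ⇒ step 4: CAAACACCAACAAACCAACAACAAACACCBACAAACCAACAACAAACACCBACAAACCAACAACAAACACCAACAAACCAACAA ⇒ AC·CAA·CAA·CAA·AC·CAA·AC·AC·CAA·CAA·AC·CAA·CAA·CAA·AC·AC·CAA·CAA·AC·CAA·CAA·AC·CAA·CAA·CAA·AC·CAA·AC·AC·CBA·CAA·AC·CAA·CAA·CAA·AC·AC·CAA·CAA·AC·CAA·CAA·AC·CAA·CAA·CAA·AC·CAA·AC·AC·CBA·CAA·AC·CAA·CAA·CAA·AC·AC·CAA·CAA·AC·CAA·CAA·AC·CAA·CAA·CAA·AC·CAA·AC·AC·CAA·CAA·AC·CAA·CAA·CAA·AC·AC·CAA·CAA·AC·CAA·CAA
    A ↦ CAA
    B ↦ CBA
    C ↦ AC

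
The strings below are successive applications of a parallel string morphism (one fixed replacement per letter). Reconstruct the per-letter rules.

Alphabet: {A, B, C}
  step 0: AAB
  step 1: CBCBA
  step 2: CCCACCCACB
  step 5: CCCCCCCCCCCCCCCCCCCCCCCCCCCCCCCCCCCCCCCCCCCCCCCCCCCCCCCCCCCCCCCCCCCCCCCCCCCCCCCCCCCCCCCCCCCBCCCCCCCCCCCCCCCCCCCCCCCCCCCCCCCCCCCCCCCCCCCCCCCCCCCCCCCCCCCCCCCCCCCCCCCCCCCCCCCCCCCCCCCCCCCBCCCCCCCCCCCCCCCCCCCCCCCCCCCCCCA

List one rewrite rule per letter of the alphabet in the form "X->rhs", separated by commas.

  step 1 ⇒ step 2: CBCBA ⇒ CCC·A·CCC·A·CB
    A ↦ CB
    B ↦ A
    C ↦ CCC

A->CB, B->A, C->CCC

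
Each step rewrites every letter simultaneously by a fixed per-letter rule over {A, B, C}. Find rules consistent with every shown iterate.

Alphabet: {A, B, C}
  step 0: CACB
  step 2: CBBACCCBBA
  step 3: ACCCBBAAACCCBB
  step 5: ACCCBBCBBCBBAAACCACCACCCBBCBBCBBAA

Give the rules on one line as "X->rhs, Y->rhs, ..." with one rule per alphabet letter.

  step 2 ⇒ step 3: CBBACCCBBA ⇒ A·C·C·CBB·A·A·A·C·C·CBB
    A ↦ CBB
    B ↦ C
    C ↦ A

A->CBB, B->C, C->A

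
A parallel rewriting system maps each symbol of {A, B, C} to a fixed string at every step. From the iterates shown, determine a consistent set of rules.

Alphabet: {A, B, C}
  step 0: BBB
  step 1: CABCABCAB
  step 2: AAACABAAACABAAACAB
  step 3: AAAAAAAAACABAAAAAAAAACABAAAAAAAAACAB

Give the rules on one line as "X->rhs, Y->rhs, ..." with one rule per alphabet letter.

  step 2 ⇒ step 3: AAACABAAACABAAACAB ⇒ AA·AA·AA·A·AA·CAB·AA·AA·AA·A·AA·CAB·AA·AA·AA·A·AA·CAB
    A ↦ AA
    B ↦ CAB
    C ↦ A

A->AA, B->CAB, C->A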